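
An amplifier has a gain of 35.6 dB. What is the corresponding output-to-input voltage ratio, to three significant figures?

Voltage ratio = 10^(dB/20).
10^(35.6/20) = 10^(1.780) = 60.3.

60.3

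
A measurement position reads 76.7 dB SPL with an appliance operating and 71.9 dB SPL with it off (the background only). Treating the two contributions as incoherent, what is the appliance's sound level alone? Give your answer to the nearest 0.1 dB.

Background correction is a power subtraction:
L_src = 10·log₁₀(10^(76.7/10) − 10^(71.9/10)) = 10·log₁₀(31290000) = 75.0 dB SPL.

75.0 dB SPL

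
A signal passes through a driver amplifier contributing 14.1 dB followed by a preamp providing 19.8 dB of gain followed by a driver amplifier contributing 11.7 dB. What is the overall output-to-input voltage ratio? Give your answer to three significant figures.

Net gain = 14.1 + 19.8 + 11.7 = 45.6 dB.
Voltage ratio = 10^(45.6/20) = 191.

191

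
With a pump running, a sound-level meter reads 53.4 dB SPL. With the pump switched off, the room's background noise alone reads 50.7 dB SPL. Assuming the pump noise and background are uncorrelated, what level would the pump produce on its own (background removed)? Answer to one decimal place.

50.1 dB SPL

Background correction is a power subtraction:
L_src = 10·log₁₀(10^(53.4/10) − 10^(50.7/10)) = 10·log₁₀(101300) = 50.1 dB SPL.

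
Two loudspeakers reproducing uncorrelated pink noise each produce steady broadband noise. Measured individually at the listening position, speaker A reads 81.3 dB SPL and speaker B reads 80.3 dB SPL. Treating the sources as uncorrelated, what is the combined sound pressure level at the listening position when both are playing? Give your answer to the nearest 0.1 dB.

83.8 dB SPL

Add the sources as powers (linear), then convert back to dB:
L_total = 10·log₁₀(10^(81.3/10) + 10^(80.3/10)) = 10·log₁₀(242000000) = 83.8 dB SPL.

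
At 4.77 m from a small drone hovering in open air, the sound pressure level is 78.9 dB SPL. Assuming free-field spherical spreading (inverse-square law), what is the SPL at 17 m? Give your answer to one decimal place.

Free-field point source: level drops by 20·log₁₀ of the distance ratio.
ΔL = −20·log₁₀(17/4.77) = -11.04 dB, so L₂ = 78.9 + (-11.04) = 67.9 dB SPL.

67.9 dB SPL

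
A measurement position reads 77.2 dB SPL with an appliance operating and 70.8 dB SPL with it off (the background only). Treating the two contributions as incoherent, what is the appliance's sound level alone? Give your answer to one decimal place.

Background correction is a power subtraction:
L_src = 10·log₁₀(10^(77.2/10) − 10^(70.8/10)) = 10·log₁₀(40460000) = 76.1 dB SPL.

76.1 dB SPL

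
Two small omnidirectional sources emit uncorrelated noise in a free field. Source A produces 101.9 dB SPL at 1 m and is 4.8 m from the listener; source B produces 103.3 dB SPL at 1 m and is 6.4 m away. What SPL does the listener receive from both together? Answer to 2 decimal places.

90.77 dB SPL

At the listener: L_A = 101.9 − 20·log₁₀(4.8) = 88.275 dB; L_B = 103.3 − 20·log₁₀(6.4) = 87.176 dB.
Combined: 10·log₁₀(10^(88.275/10)+10^(87.176/10)) = 90.77 dB SPL.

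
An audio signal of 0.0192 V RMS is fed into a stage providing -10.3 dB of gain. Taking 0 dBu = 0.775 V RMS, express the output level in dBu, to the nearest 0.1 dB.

-42.4 dBu

Input level: 20·log₁₀(0.0192/0.775) = -32.12 dBu.
Output: -32.12 − 10.3 = -42.4 dBu.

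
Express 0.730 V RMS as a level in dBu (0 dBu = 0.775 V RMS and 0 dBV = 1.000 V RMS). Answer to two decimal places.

dBu = 20·log₁₀(V / 0.775 V).
20·log₁₀(0.730/0.775) = -0.52 dBu.

-0.52 dBu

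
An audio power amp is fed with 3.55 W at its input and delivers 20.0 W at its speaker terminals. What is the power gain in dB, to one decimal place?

Power is a power quantity, so gain = 10·log₁₀(P_out/P_in).
10·log₁₀(20.0/3.55) = 10·log₁₀(5.634) = 7.5 dB.

7.5 dB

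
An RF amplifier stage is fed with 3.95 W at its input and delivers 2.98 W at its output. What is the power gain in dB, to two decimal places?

Power is a power quantity, so gain = 10·log₁₀(P_out/P_in).
10·log₁₀(2.98/3.95) = 10·log₁₀(0.7544) = -1.22 dB.

-1.22 dB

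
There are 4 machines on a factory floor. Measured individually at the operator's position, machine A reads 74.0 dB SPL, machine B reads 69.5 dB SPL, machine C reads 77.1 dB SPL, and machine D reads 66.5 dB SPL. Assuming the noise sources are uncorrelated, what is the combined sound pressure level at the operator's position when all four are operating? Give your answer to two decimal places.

79.53 dB SPL

Add the sources as powers (linear), then convert back to dB:
L_total = 10·log₁₀(10^(74.0/10) + 10^(69.5/10) + 10^(77.1/10) + 10^(66.5/10)) = 10·log₁₀(89780000) = 79.53 dB SPL.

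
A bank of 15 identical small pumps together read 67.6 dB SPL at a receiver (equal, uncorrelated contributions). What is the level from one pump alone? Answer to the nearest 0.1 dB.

15 equal incoherent sources add 10·log₁₀(15) = 11.76 dB over one source.
L_one = 67.6 − 11.76 = 55.8 dB SPL.

55.8 dB SPL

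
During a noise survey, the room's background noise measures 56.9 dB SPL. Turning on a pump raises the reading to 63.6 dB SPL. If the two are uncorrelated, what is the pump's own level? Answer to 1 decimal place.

62.6 dB SPL

Background correction is a power subtraction:
L_src = 10·log₁₀(10^(63.6/10) − 10^(56.9/10)) = 10·log₁₀(1801000) = 62.6 dB SPL.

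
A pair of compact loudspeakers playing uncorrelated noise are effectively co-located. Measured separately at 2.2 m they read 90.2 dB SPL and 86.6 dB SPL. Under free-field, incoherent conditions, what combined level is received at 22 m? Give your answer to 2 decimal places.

71.77 dB SPL

Combined at 2.2 m: 10·log₁₀(10^(90.2/10)+10^(86.6/10)) = 91.773 dB SPL.
Then apply −20·log₁₀(22/2.2) = -20.000 dB → 71.77 dB SPL.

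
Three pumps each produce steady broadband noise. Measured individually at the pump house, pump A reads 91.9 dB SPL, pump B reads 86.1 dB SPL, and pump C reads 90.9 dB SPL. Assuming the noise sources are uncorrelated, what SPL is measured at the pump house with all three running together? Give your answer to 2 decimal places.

Uncorrelated sources add in intensity (power), not in dB.
L_total = 10·log₁₀(10^(91.9/10) + 10^(86.1/10) + 10^(90.9/10)) = 10·log₁₀(3186000000) = 95.03 dB SPL.

95.03 dB SPL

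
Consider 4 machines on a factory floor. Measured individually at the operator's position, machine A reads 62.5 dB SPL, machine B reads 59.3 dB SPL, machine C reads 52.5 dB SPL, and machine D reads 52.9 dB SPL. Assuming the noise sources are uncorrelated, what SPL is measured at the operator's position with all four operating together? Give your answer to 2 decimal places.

64.77 dB SPL

Incoherent sources sum as intensities:
L_total = 10·log₁₀(10^(62.5/10) + 10^(59.3/10) + 10^(52.5/10) + 10^(52.9/10)) = 10·log₁₀(3002000) = 64.77 dB SPL.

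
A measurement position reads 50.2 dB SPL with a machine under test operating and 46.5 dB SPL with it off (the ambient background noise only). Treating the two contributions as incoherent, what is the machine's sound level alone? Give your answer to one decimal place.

Background correction is a power subtraction:
L_src = 10·log₁₀(10^(50.2/10) − 10^(46.5/10)) = 10·log₁₀(60040) = 47.8 dB SPL.

47.8 dB SPL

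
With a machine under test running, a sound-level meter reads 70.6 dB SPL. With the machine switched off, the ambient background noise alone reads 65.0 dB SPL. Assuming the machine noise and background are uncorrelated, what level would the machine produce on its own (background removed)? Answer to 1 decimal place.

69.2 dB SPL

Remove the background by subtracting linear intensities:
L_src = 10·log₁₀(10^(70.6/10) − 10^(65.0/10)) = 10·log₁₀(8319000) = 69.2 dB SPL.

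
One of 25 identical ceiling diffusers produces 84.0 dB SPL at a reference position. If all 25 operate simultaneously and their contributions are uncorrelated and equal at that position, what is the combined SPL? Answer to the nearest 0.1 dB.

25 equal incoherent sources raise the level by 10·log₁₀(25) = 13.98 dB.
L_total = 84.0 + 13.98 = 98.0 dB SPL.

98.0 dB SPL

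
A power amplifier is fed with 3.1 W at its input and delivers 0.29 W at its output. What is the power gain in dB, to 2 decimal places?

Power is a power quantity, so gain = 10·log₁₀(P_out/P_in).
10·log₁₀(0.29/3.1) = 10·log₁₀(0.09355) = -10.29 dB.

-10.29 dB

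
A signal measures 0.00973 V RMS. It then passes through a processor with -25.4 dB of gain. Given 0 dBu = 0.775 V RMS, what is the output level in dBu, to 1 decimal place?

-63.4 dBu

Input level: 20·log₁₀(0.00973/0.775) = -38.02 dBu.
Output: -38.02 − 25.4 = -63.4 dBu.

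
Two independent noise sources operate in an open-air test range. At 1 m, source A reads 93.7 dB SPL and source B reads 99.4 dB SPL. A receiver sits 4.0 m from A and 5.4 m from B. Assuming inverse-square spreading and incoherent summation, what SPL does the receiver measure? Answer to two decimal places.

At the listener: L_A = 93.7 − 20·log₁₀(4.0) = 81.659 dB; L_B = 99.4 − 20·log₁₀(5.4) = 84.752 dB.
Combined: 10·log₁₀(10^(81.659/10)+10^(84.752/10)) = 86.49 dB SPL.

86.49 dB SPL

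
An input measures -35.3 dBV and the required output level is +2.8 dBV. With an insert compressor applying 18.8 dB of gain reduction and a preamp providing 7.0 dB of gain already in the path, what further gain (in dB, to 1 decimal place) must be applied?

49.9 dB

The required make-up gain is the shortfall in the dB sum.
G = +2.8 − (-35.3) + 18.8 − 7.0 = 49.9 dB.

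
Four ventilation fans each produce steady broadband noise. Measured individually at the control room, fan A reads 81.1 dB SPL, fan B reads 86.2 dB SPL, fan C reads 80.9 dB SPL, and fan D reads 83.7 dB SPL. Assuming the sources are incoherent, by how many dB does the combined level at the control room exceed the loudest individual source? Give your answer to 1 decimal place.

Add the sources as powers (linear), then convert back to dB:
L_total = 10·log₁₀(10^(81.1/10) + 10^(86.2/10) + 10^(80.9/10) + 10^(83.7/10)) = 89.56 dB SPL.
Excess over the loudest (86.2 dB): 89.56 − 86.2 = 3.4 dB.

3.4 dB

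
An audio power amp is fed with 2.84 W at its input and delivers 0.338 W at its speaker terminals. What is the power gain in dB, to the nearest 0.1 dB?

-9.2 dB

For a power ratio, dB = 10·log₁₀(P₂/P₁).
10·log₁₀(0.338/2.84) = 10·log₁₀(0.1190) = -9.2 dB.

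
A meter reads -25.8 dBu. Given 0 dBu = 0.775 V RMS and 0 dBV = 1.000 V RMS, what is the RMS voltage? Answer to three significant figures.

V = 0.775 V × 10^(-25.8/20).
= 0.775 × 0.05129 = 0.0397 V.

0.0397 V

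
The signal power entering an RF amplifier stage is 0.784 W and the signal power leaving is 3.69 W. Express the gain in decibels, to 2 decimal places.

6.73 dB

Power ratio → dB uses the 10·log₁₀ form:
10·log₁₀(3.69/0.784) = 10·log₁₀(4.707) = 6.73 dB.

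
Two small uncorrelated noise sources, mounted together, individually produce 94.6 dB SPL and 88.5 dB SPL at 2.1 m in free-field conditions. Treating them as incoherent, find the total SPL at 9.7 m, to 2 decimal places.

82.26 dB SPL

Combined at 2.1 m: 10·log₁₀(10^(94.6/10)+10^(88.5/10)) = 95.553 dB SPL.
Then apply −20·log₁₀(9.7/2.1) = -13.291 dB → 82.26 dB SPL.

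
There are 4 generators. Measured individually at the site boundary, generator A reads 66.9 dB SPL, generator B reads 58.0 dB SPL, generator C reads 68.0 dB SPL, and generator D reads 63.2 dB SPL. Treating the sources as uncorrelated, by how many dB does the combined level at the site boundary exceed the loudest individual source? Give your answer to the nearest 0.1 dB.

3.4 dB

Add the sources as powers (linear), then convert back to dB:
L_total = 10·log₁₀(10^(66.9/10) + 10^(58.0/10) + 10^(68.0/10) + 10^(63.2/10)) = 71.44 dB SPL.
Excess over the loudest (68.0 dB): 71.44 − 68.0 = 3.4 dB.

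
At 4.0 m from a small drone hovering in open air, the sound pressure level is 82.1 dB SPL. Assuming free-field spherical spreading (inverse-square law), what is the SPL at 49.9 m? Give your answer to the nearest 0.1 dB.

Inverse-square spreading gives ΔL = −20·log₁₀(d₂/d₁).
ΔL = −20·log₁₀(49.9/4.0) = -21.92 dB, so L₂ = 82.1 + (-21.92) = 60.2 dB SPL.

60.2 dB SPL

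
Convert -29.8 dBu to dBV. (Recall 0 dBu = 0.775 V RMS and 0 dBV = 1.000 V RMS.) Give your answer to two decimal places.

-32.01 dBV

The offset between the scales is 20·log₁₀(0.775/1.000) = −2.214 dB.
So dBV = -29.8 − 2.214 = -32.01 dBV.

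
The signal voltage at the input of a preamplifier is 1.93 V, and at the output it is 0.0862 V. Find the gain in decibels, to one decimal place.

-27.0 dB

Voltage ratio → dB uses the 20·log₁₀ form:
20·log₁₀(0.0862/1.93) = 20·log₁₀(0.04466) = -27.0 dB.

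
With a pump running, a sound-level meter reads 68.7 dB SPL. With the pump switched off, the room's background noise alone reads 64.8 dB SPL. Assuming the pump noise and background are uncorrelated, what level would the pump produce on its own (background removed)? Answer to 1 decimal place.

66.4 dB SPL

Remove the background by subtracting linear intensities:
L_src = 10·log₁₀(10^(68.7/10) − 10^(64.8/10)) = 10·log₁₀(4393000) = 66.4 dB SPL.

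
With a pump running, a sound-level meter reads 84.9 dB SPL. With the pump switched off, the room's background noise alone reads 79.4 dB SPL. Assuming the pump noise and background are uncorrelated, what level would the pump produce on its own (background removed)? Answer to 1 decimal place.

83.5 dB SPL

Background correction is a power subtraction:
L_src = 10·log₁₀(10^(84.9/10) − 10^(79.4/10)) = 10·log₁₀(221900000) = 83.5 dB SPL.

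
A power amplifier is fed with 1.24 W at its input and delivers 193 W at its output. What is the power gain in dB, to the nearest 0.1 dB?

Power ratio → dB uses the 10·log₁₀ form:
10·log₁₀(193/1.24) = 10·log₁₀(155.6) = 21.9 dB.

21.9 dB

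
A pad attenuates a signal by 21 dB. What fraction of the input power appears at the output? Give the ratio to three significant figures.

0.00794

Power ratio = 10^(dB/10).
10^(-21/10) = 10^(-2.100) = 0.00794.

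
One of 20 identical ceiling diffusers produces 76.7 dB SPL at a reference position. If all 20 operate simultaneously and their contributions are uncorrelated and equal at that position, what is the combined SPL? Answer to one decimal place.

20 equal incoherent sources raise the level by 10·log₁₀(20) = 13.01 dB.
L_total = 76.7 + 13.01 = 89.7 dB SPL.

89.7 dB SPL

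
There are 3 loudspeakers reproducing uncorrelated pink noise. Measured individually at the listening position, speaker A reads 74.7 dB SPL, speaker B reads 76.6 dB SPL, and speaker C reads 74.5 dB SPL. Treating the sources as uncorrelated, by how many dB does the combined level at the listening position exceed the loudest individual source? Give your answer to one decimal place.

Uncorrelated sources add in intensity (power), not in dB.
L_total = 10·log₁₀(10^(74.7/10) + 10^(76.6/10) + 10^(74.5/10)) = 80.15 dB SPL.
Excess over the loudest (76.6 dB): 80.15 − 76.6 = 3.5 dB.

3.5 dB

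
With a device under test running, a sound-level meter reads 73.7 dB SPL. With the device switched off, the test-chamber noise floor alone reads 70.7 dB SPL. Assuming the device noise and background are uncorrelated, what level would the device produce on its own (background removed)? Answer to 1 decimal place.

Subtract intensities: L_src = 10·log₁₀(10^(L_total/10) − 10^(L_bg/10)).
L_src = 10·log₁₀(10^(73.7/10) − 10^(70.7/10)) = 10·log₁₀(11690000) = 70.7 dB SPL.

70.7 dB SPL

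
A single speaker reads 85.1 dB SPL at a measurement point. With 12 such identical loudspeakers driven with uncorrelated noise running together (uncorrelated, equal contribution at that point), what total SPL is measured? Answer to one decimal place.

12 equal incoherent sources raise the level by 10·log₁₀(12) = 10.79 dB.
L_total = 85.1 + 10.79 = 95.9 dB SPL.

95.9 dB SPL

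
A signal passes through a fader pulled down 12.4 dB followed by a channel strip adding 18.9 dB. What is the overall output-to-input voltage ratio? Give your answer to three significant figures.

Net gain = (−12.4) + 18.9 = 6.5 dB.
Voltage ratio = 10^(6.5/20) = 2.11.

2.11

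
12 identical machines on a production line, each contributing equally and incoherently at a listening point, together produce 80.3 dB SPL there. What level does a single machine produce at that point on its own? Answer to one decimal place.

12 equal incoherent sources add 10·log₁₀(12) = 10.79 dB over one source.
L_one = 80.3 − 10.79 = 69.5 dB SPL.

69.5 dB SPL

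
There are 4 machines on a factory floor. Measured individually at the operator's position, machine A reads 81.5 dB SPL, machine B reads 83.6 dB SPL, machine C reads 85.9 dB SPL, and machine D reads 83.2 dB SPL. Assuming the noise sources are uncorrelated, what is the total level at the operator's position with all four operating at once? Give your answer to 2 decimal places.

Add the sources as powers (linear), then convert back to dB:
L_total = 10·log₁₀(10^(81.5/10) + 10^(83.6/10) + 10^(85.9/10) + 10^(83.2/10)) = 10·log₁₀(968300000) = 89.86 dB SPL.

89.86 dB SPL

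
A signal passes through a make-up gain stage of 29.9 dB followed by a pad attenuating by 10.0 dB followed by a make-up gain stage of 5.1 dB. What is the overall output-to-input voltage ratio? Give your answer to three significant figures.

17.8

Net gain = 29.9 + (−10.0) + 5.1 = 25.0 dB.
Voltage ratio = 10^(25.0/20) = 17.8.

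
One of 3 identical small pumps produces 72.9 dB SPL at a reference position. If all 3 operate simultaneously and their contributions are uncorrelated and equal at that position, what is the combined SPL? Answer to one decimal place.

3 equal incoherent sources raise the level by 10·log₁₀(3) = 4.77 dB.
L_total = 72.9 + 4.77 = 77.7 dB SPL.

77.7 dB SPL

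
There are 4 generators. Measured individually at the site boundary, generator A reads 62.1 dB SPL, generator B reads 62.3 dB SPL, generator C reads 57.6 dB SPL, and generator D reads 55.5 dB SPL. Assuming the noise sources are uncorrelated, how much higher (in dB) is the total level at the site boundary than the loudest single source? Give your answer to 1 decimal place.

Add the sources as powers (linear), then convert back to dB:
L_total = 10·log₁₀(10^(62.1/10) + 10^(62.3/10) + 10^(57.6/10) + 10^(55.5/10)) = 66.28 dB SPL.
Excess over the loudest (62.3 dB): 66.28 − 62.3 = 4.0 dB.

4.0 dB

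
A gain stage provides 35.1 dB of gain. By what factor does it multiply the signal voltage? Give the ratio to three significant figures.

Voltage ratio = 10^(dB/20).
10^(35.1/20) = 10^(1.755) = 56.9.

56.9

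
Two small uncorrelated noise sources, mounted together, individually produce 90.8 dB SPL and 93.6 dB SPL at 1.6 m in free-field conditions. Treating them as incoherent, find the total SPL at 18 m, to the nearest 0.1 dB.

Combined at 1.6 m: 10·log₁₀(10^(90.8/10)+10^(93.6/10)) = 95.43 dB SPL.
Then apply −20·log₁₀(18/1.6) = -21.02 dB → 74.4 dB SPL.

74.4 dB SPL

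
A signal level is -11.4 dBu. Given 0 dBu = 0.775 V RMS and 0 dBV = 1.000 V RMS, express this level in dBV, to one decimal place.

The offset between the scales is 20·log₁₀(0.775/1.000) = −2.214 dB.
So dBV = -11.4 − 2.214 = -13.6 dBV.

-13.6 dBV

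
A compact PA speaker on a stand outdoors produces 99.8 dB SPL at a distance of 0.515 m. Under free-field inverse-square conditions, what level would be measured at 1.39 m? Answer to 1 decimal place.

Free-field point source: level drops by 20·log₁₀ of the distance ratio.
ΔL = −20·log₁₀(1.39/0.515) = -8.62 dB, so L₂ = 99.8 + (-8.62) = 91.2 dB SPL.

91.2 dB SPL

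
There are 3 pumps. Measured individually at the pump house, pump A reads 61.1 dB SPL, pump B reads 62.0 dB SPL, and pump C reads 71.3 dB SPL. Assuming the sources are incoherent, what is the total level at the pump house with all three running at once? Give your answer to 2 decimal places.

72.14 dB SPL

Incoherent sources sum as intensities:
L_total = 10·log₁₀(10^(61.1/10) + 10^(62.0/10) + 10^(71.3/10)) = 10·log₁₀(16360000) = 72.14 dB SPL.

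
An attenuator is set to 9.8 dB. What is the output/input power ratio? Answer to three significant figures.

0.105

Power ratio = 10^(dB/10).
10^(-9.8/10) = 10^(-0.9800) = 0.105.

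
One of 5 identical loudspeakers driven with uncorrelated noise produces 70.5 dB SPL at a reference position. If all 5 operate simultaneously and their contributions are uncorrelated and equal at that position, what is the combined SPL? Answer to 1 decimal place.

5 equal incoherent sources raise the level by 10·log₁₀(5) = 6.99 dB.
L_total = 70.5 + 6.99 = 77.5 dB SPL.

77.5 dB SPL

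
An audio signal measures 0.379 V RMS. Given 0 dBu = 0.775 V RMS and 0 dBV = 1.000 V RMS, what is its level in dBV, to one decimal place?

dBV = 20·log₁₀(V / 1.000 V).
20·log₁₀(0.379/1.000) = -8.4 dBV.

-8.4 dBV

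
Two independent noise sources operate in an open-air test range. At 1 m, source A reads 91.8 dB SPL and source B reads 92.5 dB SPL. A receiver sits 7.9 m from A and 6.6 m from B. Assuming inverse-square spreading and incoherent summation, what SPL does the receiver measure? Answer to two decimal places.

78.13 dB SPL

At the listener: L_A = 91.8 − 20·log₁₀(7.9) = 73.847 dB; L_B = 92.5 − 20·log₁₀(6.6) = 76.109 dB.
Combined: 10·log₁₀(10^(73.847/10)+10^(76.109/10)) = 78.13 dB SPL.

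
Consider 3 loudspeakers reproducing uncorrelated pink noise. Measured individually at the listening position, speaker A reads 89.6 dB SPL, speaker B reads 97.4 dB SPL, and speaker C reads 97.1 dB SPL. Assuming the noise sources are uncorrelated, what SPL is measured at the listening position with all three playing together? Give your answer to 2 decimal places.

Uncorrelated sources add in intensity (power), not in dB.
L_total = 10·log₁₀(10^(89.6/10) + 10^(97.4/10) + 10^(97.1/10)) = 10·log₁₀(11536000000) = 100.62 dB SPL.

100.62 dB SPL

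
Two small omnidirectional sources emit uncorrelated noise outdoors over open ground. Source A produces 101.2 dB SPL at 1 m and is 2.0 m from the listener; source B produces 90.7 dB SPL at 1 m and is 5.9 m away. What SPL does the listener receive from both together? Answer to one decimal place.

At the listener: L_A = 101.2 − 20·log₁₀(2.0) = 95.18 dB; L_B = 90.7 − 20·log₁₀(5.9) = 75.28 dB.
Combined: 10·log₁₀(10^(95.18/10)+10^(75.28/10)) = 95.2 dB SPL.

95.2 dB SPL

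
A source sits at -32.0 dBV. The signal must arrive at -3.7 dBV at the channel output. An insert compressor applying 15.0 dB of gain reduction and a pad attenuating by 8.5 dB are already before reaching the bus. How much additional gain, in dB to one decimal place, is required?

The required make-up gain is the shortfall in the dB sum.
G = -3.7 − (-32.0) + 15.0 + 8.5 = 51.8 dB.

51.8 dB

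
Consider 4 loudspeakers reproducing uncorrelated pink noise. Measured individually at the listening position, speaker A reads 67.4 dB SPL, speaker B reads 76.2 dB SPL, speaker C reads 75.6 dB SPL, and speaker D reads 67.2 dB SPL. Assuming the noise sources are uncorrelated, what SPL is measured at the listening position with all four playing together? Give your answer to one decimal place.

Add the sources as powers (linear), then convert back to dB:
L_total = 10·log₁₀(10^(67.4/10) + 10^(76.2/10) + 10^(75.6/10) + 10^(67.2/10)) = 10·log₁₀(88740000) = 79.5 dB SPL.

79.5 dB SPL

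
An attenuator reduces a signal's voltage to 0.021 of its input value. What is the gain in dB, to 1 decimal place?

-33.6 dB

For a voltage ratio, dB = 20·log₁₀(V₂/V₁).
20·log₁₀(0.021) = -33.6 dB.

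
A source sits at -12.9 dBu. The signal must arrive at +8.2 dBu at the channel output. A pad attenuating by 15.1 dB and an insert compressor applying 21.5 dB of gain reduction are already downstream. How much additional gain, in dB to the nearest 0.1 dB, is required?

The required make-up gain is the shortfall in the dB sum.
G = +8.2 − (-12.9) + 15.1 + 21.5 = 57.7 dB.

57.7 dB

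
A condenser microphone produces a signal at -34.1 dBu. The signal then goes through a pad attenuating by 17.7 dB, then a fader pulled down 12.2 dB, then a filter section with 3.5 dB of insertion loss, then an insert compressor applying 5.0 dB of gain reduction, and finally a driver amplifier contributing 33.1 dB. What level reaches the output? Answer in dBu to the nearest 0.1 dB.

-39.4 dBu

Gain stages sum in dB:
-34.1 − 17.7 − 12.2 − 3.5 − 5.0 + 33.1 = -39.4 dBu.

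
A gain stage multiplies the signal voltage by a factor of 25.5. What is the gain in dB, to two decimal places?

For a voltage ratio, dB = 20·log₁₀(V₂/V₁).
20·log₁₀(25.5) = 28.13 dB.

28.13 dB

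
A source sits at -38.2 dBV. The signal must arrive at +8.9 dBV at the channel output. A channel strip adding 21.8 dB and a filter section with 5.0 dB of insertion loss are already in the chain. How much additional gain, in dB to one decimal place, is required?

The required make-up gain is the shortfall in the dB sum.
G = +8.9 − (-38.2) − 21.8 + 5.0 = 30.3 dB.

30.3 dB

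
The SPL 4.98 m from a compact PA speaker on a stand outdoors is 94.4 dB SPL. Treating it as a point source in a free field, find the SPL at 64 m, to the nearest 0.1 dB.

Inverse-square spreading gives ΔL = −20·log₁₀(d₂/d₁).
ΔL = −20·log₁₀(64/4.98) = -22.18 dB, so L₂ = 94.4 + (-22.18) = 72.2 dB SPL.

72.2 dB SPL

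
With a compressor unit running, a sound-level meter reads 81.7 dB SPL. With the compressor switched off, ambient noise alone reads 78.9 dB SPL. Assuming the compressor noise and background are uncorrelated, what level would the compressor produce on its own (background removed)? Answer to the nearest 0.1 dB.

Subtract intensities: L_src = 10·log₁₀(10^(L_total/10) − 10^(L_bg/10)).
L_src = 10·log₁₀(10^(81.7/10) − 10^(78.9/10)) = 10·log₁₀(70290000) = 78.5 dB SPL.

78.5 dB SPL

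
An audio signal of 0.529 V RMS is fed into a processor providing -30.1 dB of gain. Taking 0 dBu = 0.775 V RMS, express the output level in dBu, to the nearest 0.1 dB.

Input level: 20·log₁₀(0.529/0.775) = -3.32 dBu.
Output: -3.32 − 30.1 = -33.4 dBu.

-33.4 dBu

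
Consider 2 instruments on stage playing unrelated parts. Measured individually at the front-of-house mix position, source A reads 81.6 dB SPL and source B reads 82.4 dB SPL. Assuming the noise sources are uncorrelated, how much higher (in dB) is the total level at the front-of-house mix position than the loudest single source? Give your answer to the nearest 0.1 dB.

2.6 dB

Uncorrelated sources add in intensity (power), not in dB.
L_total = 10·log₁₀(10^(81.6/10) + 10^(82.4/10)) = 85.03 dB SPL.
Excess over the loudest (82.4 dB): 85.03 − 82.4 = 2.6 dB.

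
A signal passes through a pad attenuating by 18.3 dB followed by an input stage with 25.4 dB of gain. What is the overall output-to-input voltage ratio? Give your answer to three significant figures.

2.26

Net gain = (−18.3) + 25.4 = 7.1 dB.
Voltage ratio = 10^(7.1/20) = 2.26.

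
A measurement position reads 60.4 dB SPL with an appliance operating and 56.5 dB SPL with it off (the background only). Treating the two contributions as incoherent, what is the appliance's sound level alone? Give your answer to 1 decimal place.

Subtract intensities: L_src = 10·log₁₀(10^(L_total/10) − 10^(L_bg/10)).
L_src = 10·log₁₀(10^(60.4/10) − 10^(56.5/10)) = 10·log₁₀(649800) = 58.1 dB SPL.

58.1 dB SPL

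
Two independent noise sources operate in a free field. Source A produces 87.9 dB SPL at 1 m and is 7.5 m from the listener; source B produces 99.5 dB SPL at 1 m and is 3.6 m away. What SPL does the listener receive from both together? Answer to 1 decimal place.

At the listener: L_A = 87.9 − 20·log₁₀(7.5) = 70.40 dB; L_B = 99.5 − 20·log₁₀(3.6) = 88.37 dB.
Combined: 10·log₁₀(10^(70.40/10)+10^(88.37/10)) = 88.4 dB SPL.

88.4 dB SPL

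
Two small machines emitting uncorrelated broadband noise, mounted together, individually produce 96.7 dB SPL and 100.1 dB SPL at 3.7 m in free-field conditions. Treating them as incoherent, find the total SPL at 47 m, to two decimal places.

79.66 dB SPL

Combined at 3.7 m: 10·log₁₀(10^(96.7/10)+10^(100.1/10)) = 101.735 dB SPL.
Then apply −20·log₁₀(47/3.7) = -22.078 dB → 79.66 dB SPL.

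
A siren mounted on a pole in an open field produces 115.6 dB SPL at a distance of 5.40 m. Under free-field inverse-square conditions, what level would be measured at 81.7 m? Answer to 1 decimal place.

92.0 dB SPL

Free-field point source: level drops by 20·log₁₀ of the distance ratio.
ΔL = −20·log₁₀(81.7/5.40) = -23.60 dB, so L₂ = 115.6 + (-23.60) = 92.0 dB SPL.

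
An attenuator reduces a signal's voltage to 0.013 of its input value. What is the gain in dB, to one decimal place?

-37.7 dB

Voltage ratio → dB uses the 20·log₁₀ form:
20·log₁₀(0.013) = -37.7 dB.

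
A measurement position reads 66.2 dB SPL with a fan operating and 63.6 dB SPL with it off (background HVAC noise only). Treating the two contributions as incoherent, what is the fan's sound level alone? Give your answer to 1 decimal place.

62.7 dB SPL

Subtract intensities: L_src = 10·log₁₀(10^(L_total/10) − 10^(L_bg/10)).
L_src = 10·log₁₀(10^(66.2/10) − 10^(63.6/10)) = 10·log₁₀(1878000) = 62.7 dB SPL.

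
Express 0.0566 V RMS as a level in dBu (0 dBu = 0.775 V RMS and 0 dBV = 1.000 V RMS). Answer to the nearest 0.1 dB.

dBu = 20·log₁₀(V / 0.775 V).
20·log₁₀(0.0566/0.775) = -22.7 dBu.

-22.7 dBu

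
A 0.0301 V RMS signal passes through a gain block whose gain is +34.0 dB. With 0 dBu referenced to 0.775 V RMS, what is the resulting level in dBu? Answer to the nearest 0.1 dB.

+5.8 dBu

Input level: 20·log₁₀(0.0301/0.775) = -28.21 dBu.
Output: -28.21 + 34.0 = +5.8 dBu.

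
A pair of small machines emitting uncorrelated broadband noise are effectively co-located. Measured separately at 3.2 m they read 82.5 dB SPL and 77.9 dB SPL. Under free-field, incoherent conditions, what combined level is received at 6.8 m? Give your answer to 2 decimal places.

Combined at 3.2 m: 10·log₁₀(10^(82.5/10)+10^(77.9/10)) = 83.793 dB SPL.
Then apply −20·log₁₀(6.8/3.2) = -6.547 dB → 77.25 dB SPL.

77.25 dB SPL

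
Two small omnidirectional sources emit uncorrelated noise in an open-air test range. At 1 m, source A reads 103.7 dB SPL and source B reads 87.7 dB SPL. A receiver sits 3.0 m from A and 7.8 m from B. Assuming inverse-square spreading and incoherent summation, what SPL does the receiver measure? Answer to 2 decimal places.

At the listener: L_A = 103.7 − 20·log₁₀(3.0) = 94.158 dB; L_B = 87.7 − 20·log₁₀(7.8) = 69.858 dB.
Combined: 10·log₁₀(10^(94.158/10)+10^(69.858/10)) = 94.17 dB SPL.

94.17 dB SPL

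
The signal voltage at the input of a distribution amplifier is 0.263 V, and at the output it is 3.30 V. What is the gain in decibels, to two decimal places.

21.97 dB

Voltage is an amplitude quantity, so gain = 20·log₁₀(V_out/V_in).
20·log₁₀(3.30/0.263) = 20·log₁₀(12.55) = 21.97 dB.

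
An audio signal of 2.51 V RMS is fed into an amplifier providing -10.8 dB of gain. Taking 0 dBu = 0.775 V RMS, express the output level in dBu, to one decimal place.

Input level: 20·log₁₀(2.51/0.775) = 10.21 dBu.
Output: 10.21 − 10.8 = -0.6 dBu.

-0.6 dBu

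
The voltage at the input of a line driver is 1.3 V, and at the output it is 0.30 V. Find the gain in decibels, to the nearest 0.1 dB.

Voltage is an amplitude quantity, so gain = 20·log₁₀(V_out/V_in).
20·log₁₀(0.30/1.3) = 20·log₁₀(0.2308) = -12.7 dB.

-12.7 dB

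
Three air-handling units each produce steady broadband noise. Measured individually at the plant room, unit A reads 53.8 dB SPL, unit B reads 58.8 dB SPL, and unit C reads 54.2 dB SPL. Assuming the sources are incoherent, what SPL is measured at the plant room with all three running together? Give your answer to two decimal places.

61.01 dB SPL

Incoherent sources sum as intensities:
L_total = 10·log₁₀(10^(53.8/10) + 10^(58.8/10) + 10^(54.2/10)) = 10·log₁₀(1261000) = 61.01 dB SPL.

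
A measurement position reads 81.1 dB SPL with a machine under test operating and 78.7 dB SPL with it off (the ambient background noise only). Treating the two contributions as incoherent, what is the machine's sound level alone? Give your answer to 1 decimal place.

Background correction is a power subtraction:
L_src = 10·log₁₀(10^(81.1/10) − 10^(78.7/10)) = 10·log₁₀(54690000) = 77.4 dB SPL.

77.4 dB SPL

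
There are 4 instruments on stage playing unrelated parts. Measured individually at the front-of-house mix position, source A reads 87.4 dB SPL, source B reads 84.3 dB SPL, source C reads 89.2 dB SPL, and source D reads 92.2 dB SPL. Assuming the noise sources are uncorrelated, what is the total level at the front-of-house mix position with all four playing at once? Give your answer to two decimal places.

Incoherent sources sum as intensities:
L_total = 10·log₁₀(10^(87.4/10) + 10^(84.3/10) + 10^(89.2/10) + 10^(92.2/10)) = 10·log₁₀(3310000000) = 95.20 dB SPL.

95.20 dB SPL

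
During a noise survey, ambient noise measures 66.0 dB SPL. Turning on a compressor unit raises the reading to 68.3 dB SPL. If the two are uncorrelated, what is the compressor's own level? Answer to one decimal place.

Remove the background by subtracting linear intensities:
L_src = 10·log₁₀(10^(68.3/10) − 10^(66.0/10)) = 10·log₁₀(2780000) = 64.4 dB SPL.

64.4 dB SPL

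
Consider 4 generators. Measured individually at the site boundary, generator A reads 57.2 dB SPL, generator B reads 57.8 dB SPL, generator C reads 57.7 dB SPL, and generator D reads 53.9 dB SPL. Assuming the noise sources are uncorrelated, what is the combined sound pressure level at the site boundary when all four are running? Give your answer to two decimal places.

62.93 dB SPL

Uncorrelated sources add in intensity (power), not in dB.
L_total = 10·log₁₀(10^(57.2/10) + 10^(57.8/10) + 10^(57.7/10) + 10^(53.9/10)) = 10·log₁₀(1962000) = 62.93 dB SPL.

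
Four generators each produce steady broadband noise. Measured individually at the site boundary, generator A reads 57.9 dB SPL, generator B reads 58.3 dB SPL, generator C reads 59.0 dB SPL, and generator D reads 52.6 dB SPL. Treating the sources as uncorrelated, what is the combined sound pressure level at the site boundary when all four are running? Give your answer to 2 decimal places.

Add the sources as powers (linear), then convert back to dB:
L_total = 10·log₁₀(10^(57.9/10) + 10^(58.3/10) + 10^(59.0/10) + 10^(52.6/10)) = 10·log₁₀(2269000) = 63.56 dB SPL.

63.56 dB SPL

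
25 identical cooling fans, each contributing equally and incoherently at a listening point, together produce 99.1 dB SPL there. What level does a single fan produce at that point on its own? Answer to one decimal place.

85.1 dB SPL

25 equal incoherent sources add 10·log₁₀(25) = 13.98 dB over one source.
L_one = 99.1 − 13.98 = 85.1 dB SPL.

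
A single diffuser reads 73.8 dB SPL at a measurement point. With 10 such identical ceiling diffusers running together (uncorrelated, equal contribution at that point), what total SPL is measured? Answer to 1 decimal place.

10 equal incoherent sources raise the level by 10·log₁₀(10) = 10.00 dB.
L_total = 73.8 + 10.00 = 83.8 dB SPL.

83.8 dB SPL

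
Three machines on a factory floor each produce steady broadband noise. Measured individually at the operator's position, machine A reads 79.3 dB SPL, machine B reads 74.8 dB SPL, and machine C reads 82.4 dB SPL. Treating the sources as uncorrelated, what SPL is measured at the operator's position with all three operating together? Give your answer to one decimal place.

Incoherent sources sum as intensities:
L_total = 10·log₁₀(10^(79.3/10) + 10^(74.8/10) + 10^(82.4/10)) = 10·log₁₀(289100000) = 84.6 dB SPL.

84.6 dB SPL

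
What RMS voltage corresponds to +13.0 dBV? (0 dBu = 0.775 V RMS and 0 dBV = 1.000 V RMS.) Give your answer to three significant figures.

V = 1.000 V × 10^(+13.0/20).
= 1.000 × 4.467 = 4.47 V.

4.47 V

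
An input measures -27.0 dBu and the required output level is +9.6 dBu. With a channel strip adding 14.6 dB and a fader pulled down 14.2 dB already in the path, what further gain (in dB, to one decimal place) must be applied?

36.2 dB

The required make-up gain is the shortfall in the dB sum.
G = +9.6 − (-27.0) − 14.6 + 14.2 = 36.2 dB.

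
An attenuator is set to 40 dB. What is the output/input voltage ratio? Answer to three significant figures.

0.0100

Voltage ratio = 10^(dB/20).
10^(-40/20) = 10^(-2.000) = 0.0100.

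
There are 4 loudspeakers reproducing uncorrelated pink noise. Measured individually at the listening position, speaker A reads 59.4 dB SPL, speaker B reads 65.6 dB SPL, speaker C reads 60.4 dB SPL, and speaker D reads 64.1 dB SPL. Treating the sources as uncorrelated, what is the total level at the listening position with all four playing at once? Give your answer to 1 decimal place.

Incoherent sources sum as intensities:
L_total = 10·log₁₀(10^(59.4/10) + 10^(65.6/10) + 10^(60.4/10) + 10^(64.1/10)) = 10·log₁₀(8169000) = 69.1 dB SPL.

69.1 dB SPL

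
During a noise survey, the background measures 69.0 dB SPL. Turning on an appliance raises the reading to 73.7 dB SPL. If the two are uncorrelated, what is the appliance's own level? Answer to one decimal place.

71.9 dB SPL

Background correction is a power subtraction:
L_src = 10·log₁₀(10^(73.7/10) − 10^(69.0/10)) = 10·log₁₀(15500000) = 71.9 dB SPL.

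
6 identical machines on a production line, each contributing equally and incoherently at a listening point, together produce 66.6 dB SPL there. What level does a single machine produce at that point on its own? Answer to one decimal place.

58.8 dB SPL

6 equal incoherent sources add 10·log₁₀(6) = 7.78 dB over one source.
L_one = 66.6 − 7.78 = 58.8 dB SPL.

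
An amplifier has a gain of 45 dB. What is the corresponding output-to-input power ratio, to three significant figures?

Power ratio = 10^(dB/10).
10^(45/10) = 10^(4.500) = 31600.

31600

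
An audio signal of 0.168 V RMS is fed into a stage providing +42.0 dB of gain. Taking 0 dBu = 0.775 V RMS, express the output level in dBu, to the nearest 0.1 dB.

+28.7 dBu

Input level: 20·log₁₀(0.168/0.775) = -13.28 dBu.
Output: -13.28 + 42.0 = +28.7 dBu.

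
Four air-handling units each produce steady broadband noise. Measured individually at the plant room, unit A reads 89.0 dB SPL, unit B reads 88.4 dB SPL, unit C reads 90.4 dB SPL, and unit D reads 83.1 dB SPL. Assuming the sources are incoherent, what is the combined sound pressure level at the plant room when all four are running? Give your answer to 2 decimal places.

Add the sources as powers (linear), then convert back to dB:
L_total = 10·log₁₀(10^(89.0/10) + 10^(88.4/10) + 10^(90.4/10) + 10^(83.1/10)) = 10·log₁₀(2787000000) = 94.45 dB SPL.

94.45 dB SPL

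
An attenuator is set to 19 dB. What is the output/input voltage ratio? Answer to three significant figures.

0.112

Voltage ratio = 10^(dB/20).
10^(-19/20) = 10^(-0.9500) = 0.112.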